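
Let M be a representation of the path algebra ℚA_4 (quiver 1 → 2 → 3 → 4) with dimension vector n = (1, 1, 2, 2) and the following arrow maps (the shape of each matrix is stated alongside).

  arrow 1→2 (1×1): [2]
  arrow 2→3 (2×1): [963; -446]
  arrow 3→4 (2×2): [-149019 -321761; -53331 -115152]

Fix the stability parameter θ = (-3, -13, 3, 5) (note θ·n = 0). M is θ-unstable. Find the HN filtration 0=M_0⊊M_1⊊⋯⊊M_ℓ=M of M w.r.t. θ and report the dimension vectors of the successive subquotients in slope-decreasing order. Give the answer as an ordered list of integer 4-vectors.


Via rank(M_{q-1}∘⋯∘M_p): M ≅ I[1,4], I[3,4].
μ_θ-semistable layers: μ^(1)=5; μ^(2)=3; μ^(3)=-8

((0, 0, 0, 2); (0, 0, 2, 0); (1, 1, 0, 0))


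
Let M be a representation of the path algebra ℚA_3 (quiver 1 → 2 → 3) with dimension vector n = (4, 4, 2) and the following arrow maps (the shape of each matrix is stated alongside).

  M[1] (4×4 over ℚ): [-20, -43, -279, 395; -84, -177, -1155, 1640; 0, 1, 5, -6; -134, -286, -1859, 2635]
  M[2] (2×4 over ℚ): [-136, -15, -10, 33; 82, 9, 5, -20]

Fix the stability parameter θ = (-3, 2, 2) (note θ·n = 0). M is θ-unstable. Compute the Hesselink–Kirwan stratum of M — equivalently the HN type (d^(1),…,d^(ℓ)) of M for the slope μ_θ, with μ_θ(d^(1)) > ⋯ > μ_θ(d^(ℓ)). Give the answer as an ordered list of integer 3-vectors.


Barcode: M ≅ I[1,2]^2, I[1,3]^2. HN layers by μ_θ (2 steps, strictly decreasing):
  μ^(1)=2; μ^(2)=-3

((0, 4, 2); (4, 0, 0))


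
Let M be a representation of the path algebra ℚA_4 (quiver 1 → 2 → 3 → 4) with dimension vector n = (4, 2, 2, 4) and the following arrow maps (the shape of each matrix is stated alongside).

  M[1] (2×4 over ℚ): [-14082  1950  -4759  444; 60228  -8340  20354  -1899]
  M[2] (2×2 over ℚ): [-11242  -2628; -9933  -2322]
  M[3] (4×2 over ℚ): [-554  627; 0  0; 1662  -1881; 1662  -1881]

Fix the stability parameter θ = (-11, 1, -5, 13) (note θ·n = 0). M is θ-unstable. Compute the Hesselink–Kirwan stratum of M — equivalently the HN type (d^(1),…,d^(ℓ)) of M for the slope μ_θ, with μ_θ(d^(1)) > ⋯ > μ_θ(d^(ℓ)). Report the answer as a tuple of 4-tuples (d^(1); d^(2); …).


Barcode: M ≅ I[1,1]^2, I[1,2], I[1,4], I[3,3], I[4,4]^3. HN layers by μ_θ (5 steps, strictly decreasing):
  μ^(1)=13; μ^(2)=1; μ^(3)=-2; μ^(4)=-5; μ^(5)=-11

((0, 0, 0, 4); (0, 1, 0, 0); (0, 1, 1, 0); (0, 0, 1, 0); (4, 0, 0, 0))


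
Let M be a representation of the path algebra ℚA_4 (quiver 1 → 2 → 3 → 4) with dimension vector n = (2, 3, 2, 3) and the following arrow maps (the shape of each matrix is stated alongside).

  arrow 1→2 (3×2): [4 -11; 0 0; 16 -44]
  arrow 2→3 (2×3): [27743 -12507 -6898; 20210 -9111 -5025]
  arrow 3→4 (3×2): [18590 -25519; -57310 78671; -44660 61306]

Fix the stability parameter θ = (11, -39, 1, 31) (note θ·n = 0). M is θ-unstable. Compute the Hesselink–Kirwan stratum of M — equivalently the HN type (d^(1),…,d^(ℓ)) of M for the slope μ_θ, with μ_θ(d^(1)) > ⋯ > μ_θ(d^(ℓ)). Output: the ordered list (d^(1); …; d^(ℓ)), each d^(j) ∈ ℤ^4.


Interval decomposition of M: I[1,1], I[1,3], I[2,2], I[2,4], I[4,4]^2.
HN type (ℓ=5): μ^(1)=31; μ^(2)=11; μ^(3)=1; μ^(4)=-14; μ^(5)=-39

((0, 0, 0, 3); (1, 0, 0, 0); (0, 0, 2, 0); (1, 1, 0, 0); (0, 2, 0, 0))


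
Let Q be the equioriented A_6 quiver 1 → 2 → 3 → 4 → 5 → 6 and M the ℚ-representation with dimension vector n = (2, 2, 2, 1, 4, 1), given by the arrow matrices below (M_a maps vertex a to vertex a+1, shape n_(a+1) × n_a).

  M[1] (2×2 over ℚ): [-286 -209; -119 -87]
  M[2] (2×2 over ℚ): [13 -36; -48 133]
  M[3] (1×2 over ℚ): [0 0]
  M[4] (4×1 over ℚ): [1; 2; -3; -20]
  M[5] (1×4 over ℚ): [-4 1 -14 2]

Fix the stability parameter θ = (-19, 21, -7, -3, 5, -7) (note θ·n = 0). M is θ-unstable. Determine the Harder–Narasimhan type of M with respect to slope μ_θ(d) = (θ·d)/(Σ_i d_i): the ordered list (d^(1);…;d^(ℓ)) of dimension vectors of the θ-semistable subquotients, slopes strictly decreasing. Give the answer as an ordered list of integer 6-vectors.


Barcode: M ≅ I[1,3]^2, I[4,5], I[5,5]^2, I[5,6]. HN layers by μ_θ (5 steps, strictly decreasing):
  μ^(1)=7; μ^(2)=5; μ^(3)=-1; μ^(4)=-3; μ^(5)=-19

((0, 2, 2, 0, 0, 0); (0, 0, 0, 0, 3, 0); (0, 0, 0, 0, 1, 1); (0, 0, 0, 1, 0, 0); (2, 0, 0, 0, 0, 0))


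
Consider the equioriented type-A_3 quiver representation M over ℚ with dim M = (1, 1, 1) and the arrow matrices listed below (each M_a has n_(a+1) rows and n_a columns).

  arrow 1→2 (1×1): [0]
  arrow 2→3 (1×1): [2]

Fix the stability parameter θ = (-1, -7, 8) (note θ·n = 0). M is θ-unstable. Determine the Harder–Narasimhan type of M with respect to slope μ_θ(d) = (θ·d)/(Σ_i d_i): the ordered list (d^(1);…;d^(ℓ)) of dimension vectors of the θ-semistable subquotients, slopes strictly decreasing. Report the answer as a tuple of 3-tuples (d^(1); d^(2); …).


Interval decomposition of M: I[1,1], I[2,3].
HN type (ℓ=3): μ^(1)=8; μ^(2)=-1; μ^(3)=-7

((0, 0, 1); (1, 0, 0); (0, 1, 0))


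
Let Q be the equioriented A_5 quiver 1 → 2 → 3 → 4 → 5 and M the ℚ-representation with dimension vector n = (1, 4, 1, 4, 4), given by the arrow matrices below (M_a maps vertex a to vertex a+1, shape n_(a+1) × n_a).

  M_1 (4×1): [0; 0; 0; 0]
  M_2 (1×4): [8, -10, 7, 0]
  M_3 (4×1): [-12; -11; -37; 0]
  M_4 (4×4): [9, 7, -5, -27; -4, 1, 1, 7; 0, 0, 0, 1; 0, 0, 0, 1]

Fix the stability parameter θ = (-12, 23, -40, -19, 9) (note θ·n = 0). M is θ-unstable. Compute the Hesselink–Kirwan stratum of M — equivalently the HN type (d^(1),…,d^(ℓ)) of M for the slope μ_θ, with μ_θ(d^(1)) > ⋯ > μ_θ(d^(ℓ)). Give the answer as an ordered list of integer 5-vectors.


Barcode: M ≅ I[1,1], I[2,2]^3, I[2,4], I[4,5]^3, I[5,5]. HN layers by μ_θ (4 steps, strictly decreasing):
  μ^(1)=23; μ^(2)=9; μ^(3)=-12; μ^(4)=-19

((0, 3, 0, 0, 0); (0, 0, 0, 0, 4); (1, 1, 1, 1, 0); (0, 0, 0, 3, 0))


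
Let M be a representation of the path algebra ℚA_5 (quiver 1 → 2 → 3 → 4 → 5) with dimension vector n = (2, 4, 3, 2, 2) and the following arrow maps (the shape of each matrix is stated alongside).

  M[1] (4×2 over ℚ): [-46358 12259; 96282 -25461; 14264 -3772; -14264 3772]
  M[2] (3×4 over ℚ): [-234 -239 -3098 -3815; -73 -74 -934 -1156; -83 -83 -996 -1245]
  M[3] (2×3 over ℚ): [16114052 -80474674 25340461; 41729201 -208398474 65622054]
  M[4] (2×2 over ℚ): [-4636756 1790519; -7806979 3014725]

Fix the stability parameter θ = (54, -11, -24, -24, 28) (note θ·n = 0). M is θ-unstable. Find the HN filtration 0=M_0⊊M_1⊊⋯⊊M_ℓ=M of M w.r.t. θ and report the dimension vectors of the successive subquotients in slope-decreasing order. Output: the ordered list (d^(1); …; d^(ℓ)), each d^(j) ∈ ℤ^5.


Barcode: M ≅ I[1,1], I[1,5], I[2,2]^2, I[2,5], I[3,3]. HN layers by μ_θ (6 steps, strictly decreasing):
  μ^(1)=54; μ^(2)=28; μ^(3)=-5/4; μ^(4)=-11; μ^(5)=-59/3; μ^(6)=-24

((1, 0, 0, 0, 0); (0, 0, 0, 0, 2); (1, 1, 1, 1, 0); (0, 2, 0, 0, 0); (0, 1, 1, 1, 0); (0, 0, 1, 0, 0))


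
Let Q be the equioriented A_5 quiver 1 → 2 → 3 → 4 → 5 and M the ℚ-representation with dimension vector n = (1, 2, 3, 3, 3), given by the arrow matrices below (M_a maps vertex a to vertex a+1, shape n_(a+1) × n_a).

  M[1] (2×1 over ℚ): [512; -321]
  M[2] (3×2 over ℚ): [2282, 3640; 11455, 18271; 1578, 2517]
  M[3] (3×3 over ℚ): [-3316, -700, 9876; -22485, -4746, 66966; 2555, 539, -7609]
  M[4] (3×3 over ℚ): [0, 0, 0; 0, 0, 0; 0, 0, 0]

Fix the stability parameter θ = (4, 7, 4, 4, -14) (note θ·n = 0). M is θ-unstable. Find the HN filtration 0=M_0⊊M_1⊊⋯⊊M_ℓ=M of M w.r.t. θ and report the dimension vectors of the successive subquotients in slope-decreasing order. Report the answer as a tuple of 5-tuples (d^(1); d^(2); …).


Interval decomposition of M: I[1,3], I[2,4], I[3,4], I[4,4], I[5,5]^3.
HN type (ℓ=4): μ^(1)=11/2; μ^(2)=5; μ^(3)=4; μ^(4)=-14

((0, 1, 1, 0, 0); (0, 1, 1, 1, 0); (1, 0, 1, 2, 0); (0, 0, 0, 0, 3))


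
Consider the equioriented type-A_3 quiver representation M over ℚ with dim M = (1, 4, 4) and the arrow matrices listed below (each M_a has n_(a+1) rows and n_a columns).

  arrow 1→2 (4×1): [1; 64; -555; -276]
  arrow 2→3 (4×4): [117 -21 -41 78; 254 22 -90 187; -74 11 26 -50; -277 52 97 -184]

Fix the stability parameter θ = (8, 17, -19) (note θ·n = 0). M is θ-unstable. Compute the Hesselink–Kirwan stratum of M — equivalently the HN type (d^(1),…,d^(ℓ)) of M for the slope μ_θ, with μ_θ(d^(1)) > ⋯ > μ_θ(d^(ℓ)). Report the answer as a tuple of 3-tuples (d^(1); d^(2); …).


Barcode: M ≅ I[1,2], I[2,3]^3, I[3,3]. HN layers by μ_θ (4 steps, strictly decreasing):
  μ^(1)=17; μ^(2)=8; μ^(3)=-1; μ^(4)=-19

((0, 1, 0); (1, 0, 0); (0, 3, 3); (0, 0, 1))


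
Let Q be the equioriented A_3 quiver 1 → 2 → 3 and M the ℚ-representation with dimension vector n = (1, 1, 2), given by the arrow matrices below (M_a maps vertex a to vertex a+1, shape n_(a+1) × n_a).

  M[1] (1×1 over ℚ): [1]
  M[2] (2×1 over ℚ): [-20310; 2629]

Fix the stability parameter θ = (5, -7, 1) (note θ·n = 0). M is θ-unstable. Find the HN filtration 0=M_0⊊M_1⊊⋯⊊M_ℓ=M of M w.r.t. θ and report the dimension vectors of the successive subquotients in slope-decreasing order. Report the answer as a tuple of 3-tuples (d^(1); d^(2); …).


Via rank(M_{q-1}∘⋯∘M_p): M ≅ I[1,3], I[3,3].
μ_θ-semistable layers: μ^(1)=1; μ^(2)=-1

((0, 0, 2); (1, 1, 0))


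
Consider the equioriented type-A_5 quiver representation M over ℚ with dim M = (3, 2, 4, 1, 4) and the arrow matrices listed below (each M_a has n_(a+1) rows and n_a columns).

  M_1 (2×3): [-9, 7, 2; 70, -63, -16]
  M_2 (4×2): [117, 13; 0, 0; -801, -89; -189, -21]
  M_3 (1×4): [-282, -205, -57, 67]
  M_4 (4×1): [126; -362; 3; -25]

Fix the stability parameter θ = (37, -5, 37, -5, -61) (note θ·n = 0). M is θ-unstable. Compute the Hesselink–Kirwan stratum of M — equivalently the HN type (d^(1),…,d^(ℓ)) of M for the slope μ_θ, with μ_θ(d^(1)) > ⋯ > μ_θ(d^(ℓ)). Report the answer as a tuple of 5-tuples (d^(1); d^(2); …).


Via rank(M_{q-1}∘⋯∘M_p): M ≅ I[1,1], I[1,2], I[1,3], I[3,3]^2, I[3,5], I[5,5]^3.
μ_θ-semistable layers: μ^(1)=37; μ^(2)=16; μ^(3)=-29/3; μ^(4)=-61

((1, 0, 3, 0, 0); (2, 2, 0, 0, 0); (0, 0, 1, 1, 1); (0, 0, 0, 0, 3))


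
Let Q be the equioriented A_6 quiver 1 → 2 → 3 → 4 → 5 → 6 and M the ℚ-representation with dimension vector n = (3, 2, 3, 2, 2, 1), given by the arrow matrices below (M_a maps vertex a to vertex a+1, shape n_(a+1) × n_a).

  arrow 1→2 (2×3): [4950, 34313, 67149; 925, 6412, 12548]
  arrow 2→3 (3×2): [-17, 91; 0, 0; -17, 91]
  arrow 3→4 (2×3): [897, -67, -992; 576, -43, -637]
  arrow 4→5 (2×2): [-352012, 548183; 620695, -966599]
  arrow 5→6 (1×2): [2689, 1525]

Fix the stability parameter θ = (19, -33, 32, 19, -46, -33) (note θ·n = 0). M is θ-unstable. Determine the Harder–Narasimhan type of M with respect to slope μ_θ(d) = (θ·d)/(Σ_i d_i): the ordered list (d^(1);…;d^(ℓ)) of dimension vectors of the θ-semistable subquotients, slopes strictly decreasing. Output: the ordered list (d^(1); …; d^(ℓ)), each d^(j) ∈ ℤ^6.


Barcode: M ≅ I[1,1], I[1,2], I[1,6], I[3,3], I[3,5]. HN layers by μ_θ (4 steps, strictly decreasing):
  μ^(1)=32; μ^(2)=19; μ^(3)=5/3; μ^(4)=-7

((0, 0, 1, 0, 0, 0); (1, 0, 0, 0, 0, 0); (0, 0, 1, 1, 1, 0); (2, 2, 1, 1, 1, 1))


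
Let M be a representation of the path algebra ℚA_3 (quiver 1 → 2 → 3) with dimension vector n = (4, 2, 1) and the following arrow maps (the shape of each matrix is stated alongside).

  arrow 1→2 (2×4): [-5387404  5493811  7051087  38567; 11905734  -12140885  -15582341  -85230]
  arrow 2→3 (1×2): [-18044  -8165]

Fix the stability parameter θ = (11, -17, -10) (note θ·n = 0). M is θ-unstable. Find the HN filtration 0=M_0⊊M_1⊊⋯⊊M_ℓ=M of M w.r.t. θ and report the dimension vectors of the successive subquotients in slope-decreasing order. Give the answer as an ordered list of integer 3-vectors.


Interval decomposition of M: I[1,1]^2, I[1,2], I[1,3].
HN type (ℓ=3): μ^(1)=11; μ^(2)=-3; μ^(3)=-16/3

((2, 0, 0); (1, 1, 0); (1, 1, 1))


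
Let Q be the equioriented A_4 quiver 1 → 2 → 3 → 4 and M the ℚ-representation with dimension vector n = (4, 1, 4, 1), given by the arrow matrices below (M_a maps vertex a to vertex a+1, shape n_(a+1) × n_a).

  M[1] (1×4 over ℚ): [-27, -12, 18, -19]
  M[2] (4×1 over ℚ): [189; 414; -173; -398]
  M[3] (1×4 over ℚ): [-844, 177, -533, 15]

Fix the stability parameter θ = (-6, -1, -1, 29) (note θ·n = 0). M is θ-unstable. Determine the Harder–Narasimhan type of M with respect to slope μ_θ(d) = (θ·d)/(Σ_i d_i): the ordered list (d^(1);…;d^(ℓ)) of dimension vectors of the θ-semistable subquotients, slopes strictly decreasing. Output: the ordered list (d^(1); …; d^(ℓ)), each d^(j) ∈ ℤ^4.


Interval decomposition of M: I[1,1]^3, I[1,4], I[3,3]^3.
HN type (ℓ=3): μ^(1)=29; μ^(2)=-1; μ^(3)=-6

((0, 0, 0, 1); (0, 1, 4, 0); (4, 0, 0, 0))


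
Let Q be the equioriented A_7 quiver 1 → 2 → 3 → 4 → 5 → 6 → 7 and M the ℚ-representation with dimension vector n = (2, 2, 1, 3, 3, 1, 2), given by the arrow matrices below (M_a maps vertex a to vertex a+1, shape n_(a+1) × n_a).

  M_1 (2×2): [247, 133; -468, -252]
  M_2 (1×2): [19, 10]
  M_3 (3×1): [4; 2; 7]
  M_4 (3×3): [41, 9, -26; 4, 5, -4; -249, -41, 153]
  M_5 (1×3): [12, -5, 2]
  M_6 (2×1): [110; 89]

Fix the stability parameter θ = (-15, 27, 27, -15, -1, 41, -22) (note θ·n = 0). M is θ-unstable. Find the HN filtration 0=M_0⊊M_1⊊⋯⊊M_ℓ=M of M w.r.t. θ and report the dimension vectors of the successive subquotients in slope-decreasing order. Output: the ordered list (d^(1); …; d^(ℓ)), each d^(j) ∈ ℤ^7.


Via rank(M_{q-1}∘⋯∘M_p): M ≅ I[1,1], I[1,7], I[2,2], I[4,5]^2, I[7,7].
μ_θ-semistable layers: μ^(1)=27; μ^(2)=19/2; μ^(3)=-1; μ^(4)=-15; μ^(5)=-22

((0, 1, 0, 0, 0, 0, 0); (0, 1, 1, 1, 1, 1, 1); (0, 0, 0, 0, 2, 0, 0); (2, 0, 0, 2, 0, 0, 0); (0, 0, 0, 0, 0, 0, 1))


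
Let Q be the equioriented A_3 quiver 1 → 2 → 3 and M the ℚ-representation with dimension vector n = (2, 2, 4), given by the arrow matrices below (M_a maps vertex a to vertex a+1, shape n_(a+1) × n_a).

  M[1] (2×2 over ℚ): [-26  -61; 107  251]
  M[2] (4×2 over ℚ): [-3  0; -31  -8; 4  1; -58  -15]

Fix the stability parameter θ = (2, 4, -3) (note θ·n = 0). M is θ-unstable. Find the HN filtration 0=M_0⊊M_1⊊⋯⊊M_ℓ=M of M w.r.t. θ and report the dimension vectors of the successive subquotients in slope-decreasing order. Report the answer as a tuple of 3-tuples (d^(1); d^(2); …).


Barcode: M ≅ I[1,3]^2, I[3,3]^2. HN layers by μ_θ (2 steps, strictly decreasing):
  μ^(1)=1; μ^(2)=-3

((2, 2, 2); (0, 0, 2))


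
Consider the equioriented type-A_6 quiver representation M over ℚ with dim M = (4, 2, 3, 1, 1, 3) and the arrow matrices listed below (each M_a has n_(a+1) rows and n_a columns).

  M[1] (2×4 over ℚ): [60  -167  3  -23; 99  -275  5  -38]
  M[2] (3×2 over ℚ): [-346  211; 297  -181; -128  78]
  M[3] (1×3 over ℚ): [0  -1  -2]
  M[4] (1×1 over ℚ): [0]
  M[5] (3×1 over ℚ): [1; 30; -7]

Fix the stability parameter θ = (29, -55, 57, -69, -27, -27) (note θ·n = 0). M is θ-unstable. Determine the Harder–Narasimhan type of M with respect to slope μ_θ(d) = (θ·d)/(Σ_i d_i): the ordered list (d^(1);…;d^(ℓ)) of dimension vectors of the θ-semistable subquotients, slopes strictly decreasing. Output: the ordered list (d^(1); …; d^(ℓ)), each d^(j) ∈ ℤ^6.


Interval decomposition of M: I[1,1]^2, I[1,3], I[1,4], I[3,3], I[5,6], I[6,6]^2.
HN type (ℓ=5): μ^(1)=57; μ^(2)=29; μ^(3)=-6; μ^(4)=-13; μ^(5)=-27

((0, 0, 2, 0, 0, 0); (2, 0, 0, 0, 0, 0); (0, 0, 1, 1, 0, 0); (2, 2, 0, 0, 0, 0); (0, 0, 0, 0, 1, 3))


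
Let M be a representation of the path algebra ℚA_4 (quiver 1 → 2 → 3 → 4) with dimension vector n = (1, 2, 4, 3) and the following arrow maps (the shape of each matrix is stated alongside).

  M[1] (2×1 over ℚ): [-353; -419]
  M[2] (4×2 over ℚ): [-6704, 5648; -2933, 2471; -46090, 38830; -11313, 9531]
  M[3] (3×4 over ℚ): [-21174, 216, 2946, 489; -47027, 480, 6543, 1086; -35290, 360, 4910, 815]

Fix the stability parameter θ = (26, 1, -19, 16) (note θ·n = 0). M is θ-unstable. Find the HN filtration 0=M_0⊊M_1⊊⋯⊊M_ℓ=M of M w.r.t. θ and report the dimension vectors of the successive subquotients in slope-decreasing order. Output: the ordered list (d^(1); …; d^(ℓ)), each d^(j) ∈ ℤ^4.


Interval decomposition of M: I[1,2], I[2,4], I[3,3]^2, I[3,4], I[4,4].
HN type (ℓ=4): μ^(1)=16; μ^(2)=27/2; μ^(3)=-9; μ^(4)=-19

((0, 0, 0, 3); (1, 1, 0, 0); (0, 1, 1, 0); (0, 0, 3, 0))


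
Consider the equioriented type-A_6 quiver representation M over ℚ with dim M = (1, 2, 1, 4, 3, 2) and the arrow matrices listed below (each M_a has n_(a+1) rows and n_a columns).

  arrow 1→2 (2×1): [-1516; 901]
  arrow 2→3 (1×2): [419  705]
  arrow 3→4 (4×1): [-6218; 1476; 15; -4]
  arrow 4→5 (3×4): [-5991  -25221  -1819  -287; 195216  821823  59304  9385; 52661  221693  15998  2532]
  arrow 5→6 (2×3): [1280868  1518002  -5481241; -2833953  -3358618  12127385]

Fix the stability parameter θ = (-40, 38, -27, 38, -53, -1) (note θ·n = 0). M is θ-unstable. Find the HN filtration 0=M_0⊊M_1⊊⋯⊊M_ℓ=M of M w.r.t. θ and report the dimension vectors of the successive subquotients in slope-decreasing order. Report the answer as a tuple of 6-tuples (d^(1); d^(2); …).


Barcode: M ≅ I[1,6], I[2,2], I[4,4], I[4,5], I[4,6]. HN layers by μ_θ (4 steps, strictly decreasing):
  μ^(1)=38; μ^(2)=-1; μ^(3)=-15/2; μ^(4)=-40

((0, 1, 0, 1, 0, 0); (0, 1, 1, 1, 1, 2); (0, 0, 0, 2, 2, 0); (1, 0, 0, 0, 0, 0))


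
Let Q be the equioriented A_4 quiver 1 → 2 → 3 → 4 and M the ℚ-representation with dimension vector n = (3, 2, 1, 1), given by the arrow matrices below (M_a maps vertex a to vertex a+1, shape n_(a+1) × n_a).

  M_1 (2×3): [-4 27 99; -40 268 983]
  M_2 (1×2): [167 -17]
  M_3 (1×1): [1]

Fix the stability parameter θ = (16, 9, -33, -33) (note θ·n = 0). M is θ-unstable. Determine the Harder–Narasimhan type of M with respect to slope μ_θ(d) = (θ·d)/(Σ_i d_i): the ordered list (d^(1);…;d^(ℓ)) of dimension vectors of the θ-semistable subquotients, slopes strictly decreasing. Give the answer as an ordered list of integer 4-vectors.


Barcode: M ≅ I[1,1], I[1,2], I[1,4]. HN layers by μ_θ (3 steps, strictly decreasing):
  μ^(1)=16; μ^(2)=25/2; μ^(3)=-41/4

((1, 0, 0, 0); (1, 1, 0, 0); (1, 1, 1, 1))


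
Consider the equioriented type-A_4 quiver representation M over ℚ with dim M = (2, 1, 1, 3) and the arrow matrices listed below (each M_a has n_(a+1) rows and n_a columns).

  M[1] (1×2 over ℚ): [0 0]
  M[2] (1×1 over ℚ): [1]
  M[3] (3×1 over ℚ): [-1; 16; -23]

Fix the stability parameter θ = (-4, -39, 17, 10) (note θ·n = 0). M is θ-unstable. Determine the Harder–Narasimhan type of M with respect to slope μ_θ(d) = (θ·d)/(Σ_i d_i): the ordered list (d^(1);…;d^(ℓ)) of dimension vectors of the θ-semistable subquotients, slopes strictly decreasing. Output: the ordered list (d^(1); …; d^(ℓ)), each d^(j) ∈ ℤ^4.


Interval decomposition of M: I[1,1]^2, I[2,4], I[4,4]^2.
HN type (ℓ=4): μ^(1)=27/2; μ^(2)=10; μ^(3)=-4; μ^(4)=-39

((0, 0, 1, 1); (0, 0, 0, 2); (2, 0, 0, 0); (0, 1, 0, 0))


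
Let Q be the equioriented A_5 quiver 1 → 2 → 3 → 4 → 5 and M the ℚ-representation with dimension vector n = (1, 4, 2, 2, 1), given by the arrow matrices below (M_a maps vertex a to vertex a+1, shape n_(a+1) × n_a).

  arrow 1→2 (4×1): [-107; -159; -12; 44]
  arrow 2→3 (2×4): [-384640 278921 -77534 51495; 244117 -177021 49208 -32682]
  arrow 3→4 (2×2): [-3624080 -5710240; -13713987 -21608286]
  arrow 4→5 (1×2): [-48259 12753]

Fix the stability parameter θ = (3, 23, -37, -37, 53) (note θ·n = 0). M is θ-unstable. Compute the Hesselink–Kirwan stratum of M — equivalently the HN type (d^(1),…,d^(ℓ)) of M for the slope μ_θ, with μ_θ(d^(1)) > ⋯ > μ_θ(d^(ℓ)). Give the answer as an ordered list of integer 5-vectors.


Interval decomposition of M: I[1,5], I[2,2]^2, I[2,3], I[4,4].
HN type (ℓ=5): μ^(1)=53; μ^(2)=23; μ^(3)=-7; μ^(4)=-12; μ^(5)=-37

((0, 0, 0, 0, 1); (0, 2, 0, 0, 0); (0, 1, 1, 0, 0); (1, 1, 1, 1, 0); (0, 0, 0, 1, 0))


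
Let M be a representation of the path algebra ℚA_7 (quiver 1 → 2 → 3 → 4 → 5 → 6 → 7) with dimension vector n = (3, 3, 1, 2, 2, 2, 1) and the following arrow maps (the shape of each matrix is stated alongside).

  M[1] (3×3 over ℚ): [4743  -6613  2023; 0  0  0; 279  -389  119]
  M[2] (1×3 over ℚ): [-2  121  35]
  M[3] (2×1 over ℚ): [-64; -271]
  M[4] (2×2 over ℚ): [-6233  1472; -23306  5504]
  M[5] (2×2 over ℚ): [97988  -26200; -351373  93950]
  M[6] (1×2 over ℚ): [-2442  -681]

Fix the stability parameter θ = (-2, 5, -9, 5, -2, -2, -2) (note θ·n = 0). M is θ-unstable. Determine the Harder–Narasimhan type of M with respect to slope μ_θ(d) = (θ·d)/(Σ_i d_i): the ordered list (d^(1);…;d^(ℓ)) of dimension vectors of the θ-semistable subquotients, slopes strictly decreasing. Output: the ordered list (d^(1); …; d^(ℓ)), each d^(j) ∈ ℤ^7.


Barcode: M ≅ I[1,1]^2, I[1,4], I[2,2]^2, I[4,7], I[5,5], I[6,6]. HN layers by μ_θ (3 steps, strictly decreasing):
  μ^(1)=5; μ^(2)=-1/4; μ^(3)=-2

((0, 2, 0, 1, 0, 0, 0); (0, 0, 0, 1, 1, 1, 1); (3, 1, 1, 0, 1, 1, 0))


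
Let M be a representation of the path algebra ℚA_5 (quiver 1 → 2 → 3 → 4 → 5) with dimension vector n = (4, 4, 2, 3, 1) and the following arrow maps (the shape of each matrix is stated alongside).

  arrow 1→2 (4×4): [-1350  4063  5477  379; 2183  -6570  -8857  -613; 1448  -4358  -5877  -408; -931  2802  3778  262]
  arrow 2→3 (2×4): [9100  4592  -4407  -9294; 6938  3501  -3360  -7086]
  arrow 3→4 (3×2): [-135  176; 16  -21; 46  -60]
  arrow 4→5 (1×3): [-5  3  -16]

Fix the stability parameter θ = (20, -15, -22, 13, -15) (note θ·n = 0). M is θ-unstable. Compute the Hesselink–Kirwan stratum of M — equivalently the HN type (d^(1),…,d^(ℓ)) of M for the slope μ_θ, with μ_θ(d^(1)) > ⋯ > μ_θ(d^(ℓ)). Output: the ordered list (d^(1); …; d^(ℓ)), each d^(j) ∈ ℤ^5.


Barcode: M ≅ I[1,2]^2, I[1,4], I[1,5], I[4,4]. HN layers by μ_θ (4 steps, strictly decreasing):
  μ^(1)=13; μ^(2)=5/2; μ^(3)=-1; μ^(4)=-17/3

((0, 0, 0, 2, 0); (2, 2, 0, 0, 0); (0, 0, 0, 1, 1); (2, 2, 2, 0, 0))


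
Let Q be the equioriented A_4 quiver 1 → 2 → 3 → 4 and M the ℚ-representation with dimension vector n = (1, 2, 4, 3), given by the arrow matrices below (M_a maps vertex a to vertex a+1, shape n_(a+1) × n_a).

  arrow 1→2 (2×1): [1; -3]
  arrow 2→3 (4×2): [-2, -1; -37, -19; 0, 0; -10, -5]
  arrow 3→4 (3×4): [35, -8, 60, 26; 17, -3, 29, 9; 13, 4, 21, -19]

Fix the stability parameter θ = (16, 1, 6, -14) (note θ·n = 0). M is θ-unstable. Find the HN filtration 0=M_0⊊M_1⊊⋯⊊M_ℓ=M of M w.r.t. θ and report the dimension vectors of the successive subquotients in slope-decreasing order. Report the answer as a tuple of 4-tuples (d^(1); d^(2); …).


Barcode: M ≅ I[1,4], I[2,4], I[3,3], I[3,4]. HN layers by μ_θ (4 steps, strictly decreasing):
  μ^(1)=6; μ^(2)=9/4; μ^(3)=-7/3; μ^(4)=-4

((0, 0, 1, 0); (1, 1, 1, 1); (0, 1, 1, 1); (0, 0, 1, 1))


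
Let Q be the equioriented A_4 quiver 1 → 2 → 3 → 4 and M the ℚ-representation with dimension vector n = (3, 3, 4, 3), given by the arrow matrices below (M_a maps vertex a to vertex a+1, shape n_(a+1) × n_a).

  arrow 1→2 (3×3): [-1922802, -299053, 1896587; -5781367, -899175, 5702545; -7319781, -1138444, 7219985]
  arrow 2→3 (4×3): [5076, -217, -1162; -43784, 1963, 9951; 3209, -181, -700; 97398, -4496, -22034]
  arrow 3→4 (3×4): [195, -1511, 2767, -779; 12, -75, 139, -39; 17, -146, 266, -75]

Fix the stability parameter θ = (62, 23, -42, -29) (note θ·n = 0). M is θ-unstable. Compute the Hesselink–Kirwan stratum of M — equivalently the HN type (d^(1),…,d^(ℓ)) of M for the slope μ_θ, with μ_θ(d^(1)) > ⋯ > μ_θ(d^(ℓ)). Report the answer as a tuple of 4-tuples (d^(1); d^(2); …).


Via rank(M_{q-1}∘⋯∘M_p): M ≅ I[1,3], I[1,4]^2, I[3,4].
μ_θ-semistable layers: μ^(1)=43/3; μ^(2)=7/2; μ^(3)=-29; μ^(4)=-42

((1, 1, 1, 0); (2, 2, 2, 2); (0, 0, 0, 1); (0, 0, 1, 0))


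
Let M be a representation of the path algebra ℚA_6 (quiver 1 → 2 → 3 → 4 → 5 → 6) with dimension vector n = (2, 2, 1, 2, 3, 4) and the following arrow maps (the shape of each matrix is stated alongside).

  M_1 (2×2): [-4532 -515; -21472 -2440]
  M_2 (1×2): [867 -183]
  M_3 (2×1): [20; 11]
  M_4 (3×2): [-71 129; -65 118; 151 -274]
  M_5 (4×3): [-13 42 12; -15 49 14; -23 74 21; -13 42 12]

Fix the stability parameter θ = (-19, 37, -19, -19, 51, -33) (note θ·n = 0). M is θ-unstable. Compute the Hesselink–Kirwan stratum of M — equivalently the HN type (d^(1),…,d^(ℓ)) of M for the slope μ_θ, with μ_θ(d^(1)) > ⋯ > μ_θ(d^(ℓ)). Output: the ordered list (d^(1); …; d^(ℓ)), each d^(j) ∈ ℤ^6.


Barcode: M ≅ I[1,1], I[1,6], I[2,2], I[4,6], I[5,6], I[6,6]. HN layers by μ_θ (5 steps, strictly decreasing):
  μ^(1)=37; μ^(2)=9; μ^(3)=-1/3; μ^(4)=-19; μ^(5)=-33

((0, 1, 0, 0, 0, 0); (0, 0, 0, 0, 3, 3); (0, 1, 1, 1, 0, 0); (2, 0, 0, 1, 0, 0); (0, 0, 0, 0, 0, 1))


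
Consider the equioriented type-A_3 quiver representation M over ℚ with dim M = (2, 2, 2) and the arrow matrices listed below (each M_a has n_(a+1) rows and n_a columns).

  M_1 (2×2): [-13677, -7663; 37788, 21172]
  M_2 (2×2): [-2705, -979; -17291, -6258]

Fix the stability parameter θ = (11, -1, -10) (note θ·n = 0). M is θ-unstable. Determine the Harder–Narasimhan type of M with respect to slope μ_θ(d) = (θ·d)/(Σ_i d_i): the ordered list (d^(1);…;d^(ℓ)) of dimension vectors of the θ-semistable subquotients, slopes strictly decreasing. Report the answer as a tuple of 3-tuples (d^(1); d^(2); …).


Via rank(M_{q-1}∘⋯∘M_p): M ≅ I[1,1], I[1,3], I[2,3].
μ_θ-semistable layers: μ^(1)=11; μ^(2)=0; μ^(3)=-11/2

((1, 0, 0); (1, 1, 1); (0, 1, 1))


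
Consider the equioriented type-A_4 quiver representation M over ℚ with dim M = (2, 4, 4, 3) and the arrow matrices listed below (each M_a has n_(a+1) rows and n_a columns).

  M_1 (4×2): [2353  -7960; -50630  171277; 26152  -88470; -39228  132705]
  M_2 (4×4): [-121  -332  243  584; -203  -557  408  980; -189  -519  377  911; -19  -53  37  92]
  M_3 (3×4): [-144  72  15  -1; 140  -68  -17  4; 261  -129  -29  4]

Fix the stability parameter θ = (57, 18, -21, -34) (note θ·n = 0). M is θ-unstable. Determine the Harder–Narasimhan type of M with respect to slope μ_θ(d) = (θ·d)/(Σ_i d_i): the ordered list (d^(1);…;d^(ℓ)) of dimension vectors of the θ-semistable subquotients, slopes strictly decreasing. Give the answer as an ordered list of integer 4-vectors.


Via rank(M_{q-1}∘⋯∘M_p): M ≅ I[1,4]^2, I[2,3], I[2,4].
μ_θ-semistable layers: μ^(1)=5; μ^(2)=-3/2; μ^(3)=-37/3

((2, 2, 2, 2); (0, 1, 1, 0); (0, 1, 1, 1))


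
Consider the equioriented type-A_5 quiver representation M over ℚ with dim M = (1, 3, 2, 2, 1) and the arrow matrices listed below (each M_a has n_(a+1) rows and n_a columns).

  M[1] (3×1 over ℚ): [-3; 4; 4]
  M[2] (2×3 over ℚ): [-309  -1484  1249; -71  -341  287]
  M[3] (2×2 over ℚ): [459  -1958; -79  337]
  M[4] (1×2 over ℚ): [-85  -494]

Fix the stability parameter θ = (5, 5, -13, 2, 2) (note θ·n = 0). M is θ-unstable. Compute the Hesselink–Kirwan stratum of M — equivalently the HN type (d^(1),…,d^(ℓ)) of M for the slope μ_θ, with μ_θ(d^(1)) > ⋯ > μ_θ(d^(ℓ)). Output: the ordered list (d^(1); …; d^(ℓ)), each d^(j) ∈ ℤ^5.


Barcode: M ≅ I[1,5], I[2,2], I[2,4]. HN layers by μ_θ (4 steps, strictly decreasing):
  μ^(1)=5; μ^(2)=2; μ^(3)=-1; μ^(4)=-4

((0, 1, 0, 0, 0); (0, 0, 0, 2, 1); (1, 1, 1, 0, 0); (0, 1, 1, 0, 0))


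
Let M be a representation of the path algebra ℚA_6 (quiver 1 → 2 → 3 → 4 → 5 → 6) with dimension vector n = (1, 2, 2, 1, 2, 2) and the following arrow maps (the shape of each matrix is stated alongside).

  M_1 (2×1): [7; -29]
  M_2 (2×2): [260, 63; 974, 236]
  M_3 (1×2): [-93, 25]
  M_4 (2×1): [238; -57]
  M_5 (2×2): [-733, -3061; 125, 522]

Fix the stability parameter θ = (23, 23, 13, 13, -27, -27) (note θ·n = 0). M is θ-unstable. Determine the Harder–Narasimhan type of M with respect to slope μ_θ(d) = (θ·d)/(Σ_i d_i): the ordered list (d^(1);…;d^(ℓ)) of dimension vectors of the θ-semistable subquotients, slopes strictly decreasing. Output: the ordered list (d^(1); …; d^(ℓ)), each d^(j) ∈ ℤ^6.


Interval decomposition of M: I[1,6], I[2,3], I[5,6].
HN type (ℓ=3): μ^(1)=18; μ^(2)=3; μ^(3)=-27

((0, 1, 1, 0, 0, 0); (1, 1, 1, 1, 1, 1); (0, 0, 0, 0, 1, 1))


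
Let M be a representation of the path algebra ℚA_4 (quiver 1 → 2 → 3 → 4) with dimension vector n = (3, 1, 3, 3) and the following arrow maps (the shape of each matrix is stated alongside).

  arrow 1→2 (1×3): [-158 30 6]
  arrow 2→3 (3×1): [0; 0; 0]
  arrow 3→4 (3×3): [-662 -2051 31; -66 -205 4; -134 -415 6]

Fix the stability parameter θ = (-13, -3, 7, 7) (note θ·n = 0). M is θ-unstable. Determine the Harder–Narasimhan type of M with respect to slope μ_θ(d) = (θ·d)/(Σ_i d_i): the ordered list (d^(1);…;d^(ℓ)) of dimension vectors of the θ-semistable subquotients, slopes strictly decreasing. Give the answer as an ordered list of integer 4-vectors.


Barcode: M ≅ I[1,1]^2, I[1,2], I[3,3], I[3,4]^2, I[4,4]. HN layers by μ_θ (3 steps, strictly decreasing):
  μ^(1)=7; μ^(2)=-3; μ^(3)=-13

((0, 0, 3, 3); (0, 1, 0, 0); (3, 0, 0, 0))


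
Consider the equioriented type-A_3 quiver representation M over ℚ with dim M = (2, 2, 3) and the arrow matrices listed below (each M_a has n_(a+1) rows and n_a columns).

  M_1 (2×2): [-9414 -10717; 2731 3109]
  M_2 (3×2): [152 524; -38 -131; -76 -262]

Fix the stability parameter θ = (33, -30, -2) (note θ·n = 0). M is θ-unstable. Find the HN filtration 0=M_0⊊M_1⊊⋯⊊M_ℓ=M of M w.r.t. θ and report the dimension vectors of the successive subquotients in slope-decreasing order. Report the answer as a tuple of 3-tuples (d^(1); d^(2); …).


Barcode: M ≅ I[1,2], I[1,3], I[3,3]^2. HN layers by μ_θ (3 steps, strictly decreasing):
  μ^(1)=3/2; μ^(2)=1/3; μ^(3)=-2

((1, 1, 0); (1, 1, 1); (0, 0, 2))


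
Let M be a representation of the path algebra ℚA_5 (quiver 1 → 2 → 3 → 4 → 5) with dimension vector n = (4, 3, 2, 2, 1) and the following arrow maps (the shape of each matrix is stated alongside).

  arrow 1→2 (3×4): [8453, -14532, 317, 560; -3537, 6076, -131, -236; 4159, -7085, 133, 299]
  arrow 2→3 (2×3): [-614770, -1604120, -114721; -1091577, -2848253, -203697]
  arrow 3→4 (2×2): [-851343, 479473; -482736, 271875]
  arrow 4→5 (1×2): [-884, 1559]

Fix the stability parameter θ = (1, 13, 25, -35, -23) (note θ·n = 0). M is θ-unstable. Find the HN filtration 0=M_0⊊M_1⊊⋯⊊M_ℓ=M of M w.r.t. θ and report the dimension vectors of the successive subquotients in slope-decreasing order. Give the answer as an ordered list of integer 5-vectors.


Barcode: M ≅ I[1,1], I[1,2], I[1,4], I[1,5]. HN layers by μ_θ (3 steps, strictly decreasing):
  μ^(1)=13; μ^(2)=1; μ^(3)=-19/5

((0, 1, 0, 0, 0); (3, 1, 1, 1, 0); (1, 1, 1, 1, 1))


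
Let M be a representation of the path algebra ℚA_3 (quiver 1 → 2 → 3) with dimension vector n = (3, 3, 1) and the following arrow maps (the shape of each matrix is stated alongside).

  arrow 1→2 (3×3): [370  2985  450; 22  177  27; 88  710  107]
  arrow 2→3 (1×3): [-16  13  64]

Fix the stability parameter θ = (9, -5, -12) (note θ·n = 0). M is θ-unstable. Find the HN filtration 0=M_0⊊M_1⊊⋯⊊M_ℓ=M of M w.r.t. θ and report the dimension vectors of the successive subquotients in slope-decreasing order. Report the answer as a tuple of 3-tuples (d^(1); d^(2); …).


Via rank(M_{q-1}∘⋯∘M_p): M ≅ I[1,1], I[1,2], I[1,3], I[2,2].
μ_θ-semistable layers: μ^(1)=9; μ^(2)=2; μ^(3)=-8/3; μ^(4)=-5

((1, 0, 0); (1, 1, 0); (1, 1, 1); (0, 1, 0))


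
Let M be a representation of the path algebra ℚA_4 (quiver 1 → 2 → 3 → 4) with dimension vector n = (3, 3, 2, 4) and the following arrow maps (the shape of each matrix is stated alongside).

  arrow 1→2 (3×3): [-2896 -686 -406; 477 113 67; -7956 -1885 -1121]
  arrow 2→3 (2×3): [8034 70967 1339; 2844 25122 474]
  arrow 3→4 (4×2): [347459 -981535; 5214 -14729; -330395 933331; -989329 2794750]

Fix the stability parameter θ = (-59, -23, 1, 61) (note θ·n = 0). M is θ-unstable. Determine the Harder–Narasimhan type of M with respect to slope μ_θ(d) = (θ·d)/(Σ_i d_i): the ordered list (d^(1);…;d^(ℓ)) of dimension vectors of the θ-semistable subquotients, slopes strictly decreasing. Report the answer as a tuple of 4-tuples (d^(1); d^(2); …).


Barcode: M ≅ I[1,1], I[1,2], I[1,4], I[2,2], I[3,4], I[4,4]^2. HN layers by μ_θ (4 steps, strictly decreasing):
  μ^(1)=61; μ^(2)=1; μ^(3)=-23; μ^(4)=-59

((0, 0, 0, 4); (0, 0, 2, 0); (0, 3, 0, 0); (3, 0, 0, 0))


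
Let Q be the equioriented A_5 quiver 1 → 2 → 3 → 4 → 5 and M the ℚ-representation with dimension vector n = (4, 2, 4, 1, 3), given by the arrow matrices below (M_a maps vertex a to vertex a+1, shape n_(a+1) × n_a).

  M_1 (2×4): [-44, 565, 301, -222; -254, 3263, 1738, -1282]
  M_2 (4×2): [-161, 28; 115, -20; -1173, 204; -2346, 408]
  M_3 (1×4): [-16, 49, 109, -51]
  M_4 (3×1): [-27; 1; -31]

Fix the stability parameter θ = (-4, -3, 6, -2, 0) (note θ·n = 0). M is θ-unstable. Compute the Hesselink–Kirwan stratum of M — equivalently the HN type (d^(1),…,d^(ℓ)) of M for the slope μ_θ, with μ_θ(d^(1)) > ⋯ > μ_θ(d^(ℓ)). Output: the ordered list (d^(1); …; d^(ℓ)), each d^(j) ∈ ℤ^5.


Interval decomposition of M: I[1,1]^2, I[1,2], I[1,3], I[3,3]^2, I[3,5], I[5,5]^2.
HN type (ℓ=5): μ^(1)=6; μ^(2)=4/3; μ^(3)=0; μ^(4)=-3; μ^(5)=-4

((0, 0, 3, 0, 0); (0, 0, 1, 1, 1); (0, 0, 0, 0, 2); (0, 2, 0, 0, 0); (4, 0, 0, 0, 0))


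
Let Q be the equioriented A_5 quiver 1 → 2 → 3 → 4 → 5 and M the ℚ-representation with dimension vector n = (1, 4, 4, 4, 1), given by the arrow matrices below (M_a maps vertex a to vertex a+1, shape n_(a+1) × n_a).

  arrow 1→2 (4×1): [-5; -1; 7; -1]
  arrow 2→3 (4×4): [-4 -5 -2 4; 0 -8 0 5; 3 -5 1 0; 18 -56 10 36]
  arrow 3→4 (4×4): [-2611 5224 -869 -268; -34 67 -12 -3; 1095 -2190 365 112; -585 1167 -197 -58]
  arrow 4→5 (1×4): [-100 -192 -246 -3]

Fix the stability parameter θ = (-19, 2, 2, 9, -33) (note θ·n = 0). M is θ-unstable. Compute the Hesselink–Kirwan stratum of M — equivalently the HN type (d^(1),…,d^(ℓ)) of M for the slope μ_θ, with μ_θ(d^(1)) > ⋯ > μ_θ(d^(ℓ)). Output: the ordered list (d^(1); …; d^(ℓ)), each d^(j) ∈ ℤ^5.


Interval decomposition of M: I[1,5], I[2,2], I[2,3], I[2,4], I[3,4], I[4,4].
HN type (ℓ=4): μ^(1)=9; μ^(2)=2; μ^(3)=-5; μ^(4)=-19

((0, 0, 0, 3, 0); (0, 3, 3, 0, 0); (0, 1, 1, 1, 1); (1, 0, 0, 0, 0))


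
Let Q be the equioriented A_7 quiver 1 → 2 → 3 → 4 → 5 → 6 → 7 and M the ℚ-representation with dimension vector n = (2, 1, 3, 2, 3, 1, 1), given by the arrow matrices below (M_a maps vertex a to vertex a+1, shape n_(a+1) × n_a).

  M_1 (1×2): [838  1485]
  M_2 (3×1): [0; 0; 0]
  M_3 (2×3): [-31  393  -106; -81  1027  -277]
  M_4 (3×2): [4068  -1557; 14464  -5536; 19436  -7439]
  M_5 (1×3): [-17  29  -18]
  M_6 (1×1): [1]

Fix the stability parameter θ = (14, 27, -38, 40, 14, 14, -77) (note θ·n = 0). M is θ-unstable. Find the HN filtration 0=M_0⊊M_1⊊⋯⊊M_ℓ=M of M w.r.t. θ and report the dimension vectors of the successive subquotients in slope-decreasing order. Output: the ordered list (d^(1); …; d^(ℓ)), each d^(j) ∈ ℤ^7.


Barcode: M ≅ I[1,1], I[1,2], I[3,3], I[3,4], I[3,7], I[5,5]^2. HN layers by μ_θ (5 steps, strictly decreasing):
  μ^(1)=40; μ^(2)=27; μ^(3)=14; μ^(4)=-9/4; μ^(5)=-38

((0, 0, 0, 1, 0, 0, 0); (0, 1, 0, 0, 0, 0, 0); (2, 0, 0, 0, 2, 0, 0); (0, 0, 0, 1, 1, 1, 1); (0, 0, 3, 0, 0, 0, 0))


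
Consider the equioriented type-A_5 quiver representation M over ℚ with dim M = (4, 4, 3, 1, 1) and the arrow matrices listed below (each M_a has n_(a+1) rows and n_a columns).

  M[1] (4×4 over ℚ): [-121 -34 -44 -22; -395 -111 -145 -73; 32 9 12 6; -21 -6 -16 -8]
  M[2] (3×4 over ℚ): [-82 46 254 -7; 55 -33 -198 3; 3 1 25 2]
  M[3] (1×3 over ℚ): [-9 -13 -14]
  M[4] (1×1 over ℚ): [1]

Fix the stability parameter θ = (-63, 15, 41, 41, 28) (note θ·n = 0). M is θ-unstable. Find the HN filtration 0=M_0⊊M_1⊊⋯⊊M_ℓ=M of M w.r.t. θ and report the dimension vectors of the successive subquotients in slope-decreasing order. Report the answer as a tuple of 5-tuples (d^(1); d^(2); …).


Via rank(M_{q-1}∘⋯∘M_p): M ≅ I[1,2], I[1,3]^2, I[1,5].
μ_θ-semistable layers: μ^(1)=41; μ^(2)=110/3; μ^(3)=15; μ^(4)=-63

((0, 0, 2, 0, 0); (0, 0, 1, 1, 1); (0, 4, 0, 0, 0); (4, 0, 0, 0, 0))


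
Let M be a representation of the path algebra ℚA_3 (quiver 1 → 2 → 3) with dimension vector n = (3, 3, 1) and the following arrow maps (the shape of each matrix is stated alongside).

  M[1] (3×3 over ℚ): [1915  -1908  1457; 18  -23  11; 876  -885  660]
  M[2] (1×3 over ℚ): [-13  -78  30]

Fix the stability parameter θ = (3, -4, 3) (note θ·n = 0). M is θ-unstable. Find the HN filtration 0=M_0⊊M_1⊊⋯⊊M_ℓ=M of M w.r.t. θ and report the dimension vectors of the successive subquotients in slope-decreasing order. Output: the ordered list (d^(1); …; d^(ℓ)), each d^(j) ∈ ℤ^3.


Barcode: M ≅ I[1,2]^2, I[1,3]. HN layers by μ_θ (2 steps, strictly decreasing):
  μ^(1)=3; μ^(2)=-1/2

((0, 0, 1); (3, 3, 0))


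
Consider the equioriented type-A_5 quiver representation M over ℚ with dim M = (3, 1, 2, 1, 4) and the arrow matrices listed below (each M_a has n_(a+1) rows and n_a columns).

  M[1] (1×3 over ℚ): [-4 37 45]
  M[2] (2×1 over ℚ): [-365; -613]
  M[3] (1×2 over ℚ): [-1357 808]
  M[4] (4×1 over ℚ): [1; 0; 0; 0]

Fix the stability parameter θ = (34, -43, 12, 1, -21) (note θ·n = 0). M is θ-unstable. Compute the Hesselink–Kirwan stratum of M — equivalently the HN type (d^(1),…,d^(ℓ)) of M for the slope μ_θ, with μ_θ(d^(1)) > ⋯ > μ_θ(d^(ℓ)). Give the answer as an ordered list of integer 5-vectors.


Barcode: M ≅ I[1,1]^2, I[1,5], I[3,3], I[5,5]^3. HN layers by μ_θ (5 steps, strictly decreasing):
  μ^(1)=34; μ^(2)=12; μ^(3)=-8/3; μ^(4)=-9/2; μ^(5)=-21

((2, 0, 0, 0, 0); (0, 0, 1, 0, 0); (0, 0, 1, 1, 1); (1, 1, 0, 0, 0); (0, 0, 0, 0, 3))


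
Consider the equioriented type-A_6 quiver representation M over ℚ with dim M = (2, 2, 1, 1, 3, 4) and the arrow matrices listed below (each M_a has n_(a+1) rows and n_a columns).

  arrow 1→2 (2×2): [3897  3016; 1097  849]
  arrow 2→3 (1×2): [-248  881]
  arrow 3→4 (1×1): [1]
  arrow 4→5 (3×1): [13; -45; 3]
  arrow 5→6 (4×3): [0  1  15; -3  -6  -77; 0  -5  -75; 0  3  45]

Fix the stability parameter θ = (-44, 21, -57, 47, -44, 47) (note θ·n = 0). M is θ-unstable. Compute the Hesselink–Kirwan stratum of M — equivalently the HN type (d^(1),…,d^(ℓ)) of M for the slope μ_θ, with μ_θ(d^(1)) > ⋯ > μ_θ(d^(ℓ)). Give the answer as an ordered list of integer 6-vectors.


Via rank(M_{q-1}∘⋯∘M_p): M ≅ I[1,2], I[1,5], I[5,6]^2, I[6,6]^2.
μ_θ-semistable layers: μ^(1)=47; μ^(2)=21; μ^(3)=3/2; μ^(4)=-18; μ^(5)=-44

((0, 0, 0, 0, 0, 4); (0, 1, 0, 0, 0, 0); (0, 0, 0, 1, 1, 0); (0, 1, 1, 0, 0, 0); (2, 0, 0, 0, 2, 0))
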